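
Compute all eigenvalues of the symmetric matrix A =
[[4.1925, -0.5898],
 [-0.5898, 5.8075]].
sigma(A) ≈ {4, 6}

A is real symmetric, so its spectrum consists of real eigenvalues. Expanding the characteristic polynomial of the displayed matrix gives
  det(λ I - A) = p(λ) = λ^2 + (-10)λ + (24).
Solving p(λ) = 0 yields eigenvalues ≈ 4, 6. (A is shown rounded to 4 decimals, so these recover the underlying integer eigenvalues to within that precision.)
Verification: the trace of A = 10 equals the sum of eigenvalues 10, and det(A) ≈ 24.0001 matches the eigenvalue product 24.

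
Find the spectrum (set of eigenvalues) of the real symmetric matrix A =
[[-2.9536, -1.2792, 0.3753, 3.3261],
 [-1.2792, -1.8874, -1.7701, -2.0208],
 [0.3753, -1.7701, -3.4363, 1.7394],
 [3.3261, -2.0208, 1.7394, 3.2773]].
sigma(A) ≈ {-5, -4, -2, 6}

A is real symmetric, so its spectrum consists of real eigenvalues. Expanding the characteristic polynomial of the displayed matrix gives
  det(λ I - A) = p(λ) = λ^4 + (5)λ^3 + (-28)λ^2 + (-188)λ + (-240.0014).
Solving p(λ) = 0 yields eigenvalues ≈ -5, -4, -2, 6. (A is shown rounded to 4 decimals, so these recover the underlying integer eigenvalues to within that precision.)
Verification: the trace of A = -5 equals the sum of eigenvalues -5, and det(A) ≈ -240.0014 matches the eigenvalue product -240.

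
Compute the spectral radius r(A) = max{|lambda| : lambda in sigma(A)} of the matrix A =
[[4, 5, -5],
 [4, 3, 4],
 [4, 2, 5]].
r(A) = 7

The eigenvalues of A are the roots of its characteristic polynomial. With M = A (coefficients from the trace, the sum of principal 2x2 minors, and det A):
  p(λ) = det(λ I - M) = λ^3 - 12λ^2 + 39λ - 28.
By the rational root theorem any rational root is an integer divisor of 28. Testing λ = 7: p(7) = 343 - 588 + 273 - 28 = 0, so λ = 7 is a root. Dividing out (λ - 7) leaves p(λ) = (λ - 7)(λ^2 - 5λ + 4). For λ^2 - 5λ + 4 the discriminant is 9. It is a perfect square (3^2), so the roots are rational: λ = (5 ± 3)/2 = 4, 1.
Thus the eigenvalues (to 4 decimals) are 4 (modulus 4); 1 (modulus 1); 7 (modulus 7). The spectral radius is the largest modulus: r(A) = 7. (Cross-check: r(A) ≤ ||A||_2 ≈ 9.3938; equality holds whenever A is normal, though it can also hold for some non-normal A.)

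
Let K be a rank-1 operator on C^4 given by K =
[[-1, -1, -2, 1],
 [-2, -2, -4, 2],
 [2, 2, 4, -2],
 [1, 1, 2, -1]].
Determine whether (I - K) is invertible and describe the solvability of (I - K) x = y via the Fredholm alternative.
(I - K) is invertible (det(I - K) = 1 ≠ 0), so for every y in C^4 the equation (I - K) x = y has a unique solution.

K has rank 1, so it is an outer product K = u v^T: every row of K is a multiple of one row vector. Reading off the entries, u = (1, 2, -2, -1) and v = (-1, -1, -2, 1) (row i of K equals u_i·v^T). A rank-one matrix u v^T satisfies K u = u (v·u) and kills the (3)-dimensional subspace v^⊥, so its characteristic polynomial is lambda^3 (lambda - v·u) with v·u = tr K = 0. Hence the eigenvalues of I - K are 1 (multiplicity 3) and 1 - (0) = 1, so det(I - K) = 1. (Direct check: I - K =
[[2, 1, 2, -1],
 [2, 3, 4, -2],
 [-2, -2, -3, 2],
 [-1, -1, -2, 2]]
has determinant 1.) The finite-dimensional Fredholm alternative says: either (I - K) is invertible, or ker(I - K) ≠ {0} and then range(I - K) = ker((I - K)^*)^⊥, with dim ker(I - K) = dim ker((I - K)^*). Since det(I - K) ≠ 0, 1 is not an eigenvalue of K and ker(I - K) = {0}, so we are in the first case: for every y there is a unique x = (I - K)^(-1) y. Explicitly, by the Sherman–Morrison formula, (I - u v^T)^(-1) = I + u v^T/(1 - v·u), i.e. (I - K)^(-1) = I + K.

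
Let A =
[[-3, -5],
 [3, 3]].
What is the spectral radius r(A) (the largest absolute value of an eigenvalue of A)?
r(A) = sqrt(6) ≈ 2.4495

The eigenvalues of A are the roots of its characteristic polynomial. With M = A (coefficients from the trace and determinant):
  p(λ) = det(λ I - M) = λ^2 + 6.
For λ^2 + 6 the discriminant is -24. It is negative, so the roots are the complex-conjugate pair λ = 0 ± (sqrt(24)/2) i ≈ 0 ± 2.4495i. For a conjugate pair the product of the roots equals the constant term, so |λ|^2 = 6 and |λ| = sqrt(6) ≈ 2.4495.
Thus the eigenvalues (to 4 decimals) are 0 ± 2.4495i (modulus 2.4495). The spectral radius is the largest modulus: r(A) = sqrt(6) ≈ 2.4495. (Cross-check: r(A) ≤ ||A||_2 ≈ 7.1623; equality holds whenever A is normal, though it can also hold for some non-normal A.)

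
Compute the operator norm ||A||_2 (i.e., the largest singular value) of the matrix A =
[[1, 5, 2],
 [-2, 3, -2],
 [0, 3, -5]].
||A||_2 ≈ 7.1034 (= sqrt(largest eigenvalue of A^T A))

||A||_2 = sigma_max(A) = sqrt(lambda_max(A^T A)). Form the symmetric matrix M = A^T A =
[[5, -1, 6],
 [-1, 43, -11],
 [6, -11, 33]].
Its characteristic polynomial (trace, sum of principal 2x2 minors, determinant of M give the coefficients) is
  p(λ) = det(λ I - M) = λ^3 - 81λ^2 + 1641λ - 5041.
No integer candidate from the rational root theorem (±divisors of 5041) is a root, so the roots are irrational. The cubic discriminant is Δ = 650815344 > 0, so there are three distinct real roots. p(3) = -820 and p(4) = 291 have opposite signs, so a root lies in (3, 4); Newton's method refines it to λ ≈ 3.7255. p(26) = 445 and p(27) = -100 have opposite signs, so a root lies in (26, 27); Newton's method refines it to λ ≈ 26.8168. p(50) = -491 and p(51) = 620 have opposite signs, so a root lies in (50, 51); Newton's method refines it to λ ≈ 50.4577. Check (Vieta): the three roots sum to 81, matching tr M = 81.
So the eigenvalues of A^T A are ≈ 3.7255, 26.8168, 50.4577 (all ≥ 0, as they must be for A^T A). The largest is λ_max ≈ 50.4577, hence ||A||_2 = sqrt(λ_max) ≈ 7.1034.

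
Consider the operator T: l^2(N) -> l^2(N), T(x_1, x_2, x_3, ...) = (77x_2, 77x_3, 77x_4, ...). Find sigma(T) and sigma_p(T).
sigma(T) = closed disk {z in C : |z| ≤ 77}; sigma_p(T) = open disk {z in C : |z| < 77}

Note T = 77·V where V is the unit left shift (V x)_k = x_{k+1}; so sigma(T) = 77·sigma(V) and ||T|| = 77||V||. ||T x||^2 = 5929sum_{k≥2} |x_k|^2 ≤ 5929||x||^2, with equality on {x : x_1 = 0}, so ||T|| = 77. For any lambda with |lambda| < 77, set r = lambda/77 (|r| < 1); the vector x = (1, r, r^2, ...) is in l^2 and satisfies T x = 77(r, r^2, ...) = lambda x, so lambda is an eigenvalue. On the boundary |lambda| = 77 the geometric series diverges, so no l^2 eigenvector exists, but these lambda lie in the approximate point spectrum. Hence sigma(T) is the closed disk of radius 77 and sigma_p(T) is the open disk.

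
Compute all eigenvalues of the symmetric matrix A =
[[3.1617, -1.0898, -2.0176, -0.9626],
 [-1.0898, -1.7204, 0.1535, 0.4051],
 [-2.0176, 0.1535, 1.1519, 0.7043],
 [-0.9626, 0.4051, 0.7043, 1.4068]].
sigma(A) ≈ {-2, 0, 1, 5}

A is real symmetric, so its spectrum consists of real eigenvalues. Expanding the characteristic polynomial of the displayed matrix gives
  det(λ I - A) = p(λ) = λ^4 + (-4)λ^3 + (-7)λ^2 + (10)λ + (0).
Solving p(λ) = 0 yields eigenvalues ≈ -2, 0, 1, 5. (A is shown rounded to 4 decimals, so these recover the underlying integer eigenvalues to within that precision.)
Verification: the trace of A = 4 equals the sum of eigenvalues 4, and det(A) ≈ 0.0001 matches the eigenvalue product 0.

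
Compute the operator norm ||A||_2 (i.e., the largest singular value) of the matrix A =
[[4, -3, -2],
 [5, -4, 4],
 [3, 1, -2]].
||A||_2 ≈ 8.4995 (= sqrt(largest eigenvalue of A^T A))

||A||_2 = sigma_max(A) = sqrt(lambda_max(A^T A)). Form the symmetric matrix M = A^T A =
[[50, -29, 6],
 [-29, 26, -12],
 [6, -12, 24]].
Its characteristic polynomial (trace, sum of principal 2x2 minors, determinant of M give the coefficients) is
  p(λ) = det(λ I - M) = λ^3 - 100λ^2 + 2103λ - 7056.
No integer candidate from the rational root theorem (±divisors of 7056) is a root, so the roots are irrational. The cubic discriminant is Δ = 4164632820 > 0, so there are three distinct real roots. p(4) = -180 and p(5) = 1084 have opposite signs, so a root lies in (4, 5); Newton's method refines it to λ ≈ 4.1344. p(23) = 580 and p(24) = -360 have opposite signs, so a root lies in (23, 24); Newton's method refines it to λ ≈ 23.6244. p(72) = -792 and p(73) = 2580 have opposite signs, so a root lies in (72, 73); Newton's method refines it to λ ≈ 72.2412. Check (Vieta): the three roots sum to 100, matching tr M = 100.
So the eigenvalues of A^T A are ≈ 4.1344, 23.6244, 72.2412 (all ≥ 0, as they must be for A^T A). The largest is λ_max ≈ 72.2412, hence ||A||_2 = sqrt(λ_max) ≈ 8.4995.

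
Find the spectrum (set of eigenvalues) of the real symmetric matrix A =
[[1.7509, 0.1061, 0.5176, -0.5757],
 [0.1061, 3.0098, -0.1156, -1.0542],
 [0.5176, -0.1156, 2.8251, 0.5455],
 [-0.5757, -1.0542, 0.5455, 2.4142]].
sigma(A) ≈ {1, 2, 3, 4}

A is real symmetric, so its spectrum consists of real eigenvalues. Expanding the characteristic polynomial of the displayed matrix gives
  det(λ I - A) = p(λ) = λ^4 + (-10)λ^3 + (35)λ^2 + (-50)λ + (24).
Solving p(λ) = 0 yields eigenvalues ≈ 1, 2, 3, 4. (A is shown rounded to 4 decimals, so these recover the underlying integer eigenvalues to within that precision.)
Verification: the trace of A = 10 equals the sum of eigenvalues 10, and det(A) ≈ 23.9999 matches the eigenvalue product 24.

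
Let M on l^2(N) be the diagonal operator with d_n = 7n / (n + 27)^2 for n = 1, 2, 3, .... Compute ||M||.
||M|| = 7/108 (attained at n = 27)

For M diagonal, ||M|| = sup_n |d_n|. Treat f(x) = 7x / (x + 27)^2 for real x > 0. By the quotient rule, f'(x) = 7(27 - x)/(x + 27)^3, which is positive for x < 27 and negative for x > 27. So f has a unique maximum at x = 27, and since 27 is a positive integer, the supremum over n ≥ 1 is attained at n = 27: d_27 = 7·27/(27 + 27)^2 = 7·27/2916 = 7/108. Hence ||M|| = 7/108.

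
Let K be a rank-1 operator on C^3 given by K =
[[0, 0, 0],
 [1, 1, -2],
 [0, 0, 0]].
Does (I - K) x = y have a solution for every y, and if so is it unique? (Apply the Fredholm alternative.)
(I - K) is singular (det(I - K) = 0, i.e. 1 ∈ sigma(K)). (I - K) x = y is solvable iff y ⊥ ker((I - K)^*) = span{(-1, -1, 2)}, i.e. iff -y_1 - y_2 + 2y_3 = 0. When solvable, the solutions are x = y + c·(0, -1, 0), c arbitrary (ker(I - K) = span{(0, -1, 0)}, dimension 1).

K has rank 1, so it is an outer product K = u v^T: every row of K is a multiple of one row vector. Reading off the entries, u = (0, -1, 0) and v = (-1, -1, 2) (row i of K equals u_i·v^T). A rank-one matrix u v^T satisfies K u = u (v·u) and kills the (2)-dimensional subspace v^⊥, so its characteristic polynomial is lambda^2 (lambda - v·u) with v·u = tr K = 1. Hence the eigenvalues of I - K are 1 (multiplicity 2) and 1 - (1) = 0, so det(I - K) = 0. (Direct check: I - K =
[[1, 0, 0],
 [-1, 0, 2],
 [0, 0, 1]]
has determinant 0.) So 1 is an eigenvalue of K and (I - K) is not invertible. The finite-dimensional Fredholm alternative says: either (I - K) is invertible, or ker(I - K) ≠ {0} and then range(I - K) = ker((I - K)^*)^⊥, with dim ker(I - K) = dim ker((I - K)^*). We are in the second case, so we need both kernels. Kernel of I - K: (I - K) u = u - u (v·u) = u - u = 0, so ker(I - K) = span{u} = span{(0, -1, 0)} (it is exactly 1-dimensional because rank(I - K) = 2). Kernel of the adjoint: K is real, so (I - K)^* = I - K^T = I - v u^T, and (I - v u^T) v = v - v (u·v) = 0; hence ker((I - K)^*) = span{v} = span{(-1, -1, 2)}. Therefore (I - K) x = y is solvable iff <y, v> = 0, i.e. iff -y_1 - y_2 + 2y_3 = 0. When this holds, K y = u (v·y) = 0, so (I - K) y = y and x = y is a particular solution; the full solution set is the line x = y + c·u = y + c·(0, -1, 0), c ∈ C.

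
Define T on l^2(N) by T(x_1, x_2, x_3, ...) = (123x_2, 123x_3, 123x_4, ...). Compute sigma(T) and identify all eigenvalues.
sigma(T) = closed disk {z in C : |z| ≤ 123}; sigma_p(T) = open disk {z in C : |z| < 123}

Note T = 123·V where V is the unit left shift (V x)_k = x_{k+1}; so sigma(T) = 123·sigma(V) and ||T|| = 123||V||. ||T x||^2 = 15129sum_{k≥2} |x_k|^2 ≤ 15129||x||^2, with equality on {x : x_1 = 0}, so ||T|| = 123. For any lambda with |lambda| < 123, set r = lambda/123 (|r| < 1); the vector x = (1, r, r^2, ...) is in l^2 and satisfies T x = 123(r, r^2, ...) = lambda x, so lambda is an eigenvalue. On the boundary |lambda| = 123 the geometric series diverges, so no l^2 eigenvector exists, but these lambda lie in the approximate point spectrum. Hence sigma(T) is the closed disk of radius 123 and sigma_p(T) is the open disk.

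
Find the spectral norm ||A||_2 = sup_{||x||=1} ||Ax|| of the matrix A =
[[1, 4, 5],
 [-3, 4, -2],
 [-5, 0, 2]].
||A||_2 ≈ 6.84 (= sqrt(largest eigenvalue of A^T A))

||A||_2 = sigma_max(A) = sqrt(lambda_max(A^T A)). Form the symmetric matrix M = A^T A =
[[35, -8, 1],
 [-8, 32, 12],
 [1, 12, 33]].
Its characteristic polynomial (trace, sum of principal 2x2 minors, determinant of M give the coefficients) is
  p(λ) = det(λ I - M) = λ^3 - 100λ^2 + 3122λ - 29584.
No integer candidate from the rational root theorem (±divisors of 29584) is a root, so the roots are irrational. The cubic discriminant is Δ = 33246496 > 0, so there are three distinct real roots. p(17) = -497 and p(18) = 44 have opposite signs, so a root lies in (17, 18); Newton's method refines it to λ ≈ 17.9117. p(35) = 61 and p(36) = -136 have opposite signs, so a root lies in (35, 36); Newton's method refines it to λ ≈ 35.3029. p(46) = -236 and p(47) = 73 have opposite signs, so a root lies in (46, 47); Newton's method refines it to λ ≈ 46.7855. Check (Vieta): the three roots sum to 100, matching tr M = 100.
So the eigenvalues of A^T A are ≈ 17.9117, 35.3029, 46.7855 (all ≥ 0, as they must be for A^T A). The largest is λ_max ≈ 46.7855, hence ||A||_2 = sqrt(λ_max) ≈ 6.84.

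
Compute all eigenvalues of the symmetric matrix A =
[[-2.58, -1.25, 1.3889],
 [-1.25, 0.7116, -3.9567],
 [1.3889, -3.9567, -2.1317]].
sigma(A) ≈ {-5, -3, 4}

A is real symmetric, so its spectrum consists of real eigenvalues. Expanding the characteristic polynomial of the displayed matrix gives
  det(λ I - A) = p(λ) = λ^3 + (4)λ^2 + (-17)λ + (-60.0015).
Solving p(λ) = 0 yields eigenvalues ≈ -5, -3, 4. (A is shown rounded to 4 decimals, so these recover the underlying integer eigenvalues to within that precision.)
Verification: the trace of A = -4 equals the sum of eigenvalues -4, and det(A) ≈ 60.0015 matches the eigenvalue product 60.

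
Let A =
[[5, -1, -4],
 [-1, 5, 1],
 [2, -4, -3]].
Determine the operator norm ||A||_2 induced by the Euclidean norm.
||A||_2 ≈ 8.7655 (= sqrt(largest eigenvalue of A^T A))

||A||_2 = sigma_max(A) = sqrt(lambda_max(A^T A)). Form the symmetric matrix M = A^T A =
[[30, -18, -27],
 [-18, 42, 21],
 [-27, 21, 26]].
Its characteristic polynomial (trace, sum of principal 2x2 minors, determinant of M give the coefficients) is
  p(λ) = det(λ I - M) = λ^3 - 98λ^2 + 1638λ - 900.
No integer candidate from the rational root theorem (±divisors of 900) is a root, so the roots are irrational. The cubic discriminant is Δ = 7378977888 > 0, so there are three distinct real roots. p(0) = -900 and p(1) = 641 have opposite signs, so a root lies in (0, 1); Newton's method refines it to λ ≈ 0.5687. p(20) = 660 and p(21) = -459 have opposite signs, so a root lies in (20, 21); Newton's method refines it to λ ≈ 20.5976. p(76) = -3484 and p(77) = 717 have opposite signs, so a root lies in (76, 77); Newton's method refines it to λ ≈ 76.8337. Check (Vieta): the three roots sum to 98, matching tr M = 98.
So the eigenvalues of A^T A are ≈ 0.5687, 20.5976, 76.8337 (all ≥ 0, as they must be for A^T A). The largest is λ_max ≈ 76.8337, hence ||A||_2 = sqrt(λ_max) ≈ 8.7655.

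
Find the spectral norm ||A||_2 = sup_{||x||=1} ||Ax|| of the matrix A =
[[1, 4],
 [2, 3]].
||A||_2 = sqrt((30 + sqrt(800))/2) ≈ 5.3983 (= sqrt(largest eigenvalue of A^T A))

||A||_2 = sigma_max(A) = sqrt(lambda_max(A^T A)). Form the symmetric matrix M = A^T A =
[[5, 10],
 [10, 25]].
Its characteristic polynomial (trace, determinant of M give the coefficients) is
  p(λ) = det(λ I - M) = λ^2 - 30λ + 25.
For λ^2 - 30λ + 25 the discriminant is 800. It is nonnegative but not a perfect square, so the roots are real and irrational: λ = (30 ± sqrt(800))/2 ≈ 29.1421, 0.8579.
So the eigenvalues of A^T A are ≈ 0.8579, 29.1421 (all ≥ 0, as they must be for A^T A). The largest is λ_max = (30 + sqrt(800))/2 ≈ 29.1421, hence ||A||_2 = sqrt(λ_max) = sqrt((30 + sqrt(800))/2) ≈ 5.3983.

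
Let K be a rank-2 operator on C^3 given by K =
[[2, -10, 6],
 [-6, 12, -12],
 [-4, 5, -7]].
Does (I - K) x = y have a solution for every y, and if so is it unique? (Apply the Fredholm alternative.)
(I - K) is invertible (det(I - K) = -56 ≠ 0), so for every y in C^3 the equation (I - K) x = y has a unique solution.

K has rank 2 and factors as K = U V^T = u1 v1^T + u2 v2^T with u1 = (-1, 3, 2), v1 = (-2, 1, -3), u2 = (-3, 3, 1), v2 = (0, 3, -1) (multiplying out reproduces the displayed K). The nonzero eigenvalues of U V^T coincide with those of the 2 x 2 matrix G = V^T U = [[v1·u1, v1·u2], [v2·u1, v2·u2]] = [[-1, 6], [7, 8]], and by the Sylvester determinant identity det(I_3 - U V^T) = det(I_2 - V^T U) = det([[2, -6], [-7, -7]]) = (2)(-7) - (-6)(-7) = -56. (Direct check: I - K =
[[-1, 10, -6],
 [6, -11, 12],
 [4, -5, 8]]
has determinant -56.) The finite-dimensional Fredholm alternative says: either (I - K) is invertible, or ker(I - K) ≠ {0} and then range(I - K) = ker((I - K)^*)^⊥, with dim ker(I - K) = dim ker((I - K)^*). Since det(I - K) ≠ 0, 1 is not an eigenvalue of K and ker(I - K) = {0}, so we are in the first case: for every y there is a unique x = (I - K)^(-1) y. (Explicitly, by the Woodbury identity, (I - U V^T)^(-1) = I + U (I_2 - G)^(-1) V^T.)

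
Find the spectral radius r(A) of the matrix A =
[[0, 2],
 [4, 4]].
r(A) = (4 + sqrt(48))/2 ≈ 5.4641

The eigenvalues of A are the roots of its characteristic polynomial. With M = A (coefficients from the trace and determinant):
  p(λ) = det(λ I - M) = λ^2 - 4λ - 8.
For λ^2 - 4λ - 8 the discriminant is 48. It is nonnegative but not a perfect square, so the roots are real and irrational: λ = (4 ± sqrt(48))/2 ≈ 5.4641, -1.4641.
Thus the eigenvalues (to 4 decimals) are 5.4641 (modulus 5.4641); -1.4641 (modulus 1.4641). The spectral radius is the largest modulus: r(A) = (4 + sqrt(48))/2 ≈ 5.4641. (Cross-check: r(A) ≤ ||A||_2 ≈ 5.8416; equality holds whenever A is normal, though it can also hold for some non-normal A.)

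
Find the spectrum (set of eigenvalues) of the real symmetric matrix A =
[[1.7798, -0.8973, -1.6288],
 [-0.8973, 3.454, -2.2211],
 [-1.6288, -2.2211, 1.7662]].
sigma(A) ≈ {-1, 3, 5}

A is real symmetric, so its spectrum consists of real eigenvalues. Expanding the characteristic polynomial of the displayed matrix gives
  det(λ I - A) = p(λ) = λ^3 + (-7)λ^2 + (7)λ + (15).
Solving p(λ) = 0 yields eigenvalues ≈ -1, 3, 5. (A is shown rounded to 4 decimals, so these recover the underlying integer eigenvalues to within that precision.)
Verification: the trace of A = 7 equals the sum of eigenvalues 7, and det(A) ≈ -15.0005 matches the eigenvalue product -15.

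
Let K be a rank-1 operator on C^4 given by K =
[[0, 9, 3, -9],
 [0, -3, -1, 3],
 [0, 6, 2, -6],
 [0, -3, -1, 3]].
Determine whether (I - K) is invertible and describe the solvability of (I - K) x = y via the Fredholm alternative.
(I - K) is invertible (det(I - K) = -1 ≠ 0), so for every y in C^4 the equation (I - K) x = y has a unique solution.

K has rank 1, so it is an outer product K = u v^T: every row of K is a multiple of one row vector. Reading off the entries, u = (3, -1, 2, -1) and v = (0, 3, 1, -3) (row i of K equals u_i·v^T). A rank-one matrix u v^T satisfies K u = u (v·u) and kills the (3)-dimensional subspace v^⊥, so its characteristic polynomial is lambda^3 (lambda - v·u) with v·u = tr K = 2. Hence the eigenvalues of I - K are 1 (multiplicity 3) and 1 - (2) = -1, so det(I - K) = -1. (Direct check: I - K =
[[1, -9, -3, 9],
 [0, 4, 1, -3],
 [0, -6, -1, 6],
 [0, 3, 1, -2]]
has determinant -1.) The finite-dimensional Fredholm alternative says: either (I - K) is invertible, or ker(I - K) ≠ {0} and then range(I - K) = ker((I - K)^*)^⊥, with dim ker(I - K) = dim ker((I - K)^*). Since det(I - K) ≠ 0, 1 is not an eigenvalue of K and ker(I - K) = {0}, so we are in the first case: for every y there is a unique x = (I - K)^(-1) y. Explicitly, by the Sherman–Morrison formula, (I - u v^T)^(-1) = I + u v^T/(1 - v·u), i.e. (I - K)^(-1) = I - K.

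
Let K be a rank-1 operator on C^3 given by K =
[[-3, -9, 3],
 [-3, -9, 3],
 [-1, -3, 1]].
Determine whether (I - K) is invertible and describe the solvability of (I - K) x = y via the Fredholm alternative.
(I - K) is invertible (det(I - K) = 12 ≠ 0), so for every y in C^3 the equation (I - K) x = y has a unique solution.

K has rank 1, so it is an outer product K = u v^T: every row of K is a multiple of one row vector. Reading off the entries, u = (3, 3, 1) and v = (-1, -3, 1) (row i of K equals u_i·v^T). A rank-one matrix u v^T satisfies K u = u (v·u) and kills the (2)-dimensional subspace v^⊥, so its characteristic polynomial is lambda^2 (lambda - v·u) with v·u = tr K = -11. Hence the eigenvalues of I - K are 1 (multiplicity 2) and 1 - (-11) = 12, so det(I - K) = 12. (Direct check: I - K =
[[4, 9, -3],
 [3, 10, -3],
 [1, 3, 0]]
has determinant 12.) The finite-dimensional Fredholm alternative says: either (I - K) is invertible, or ker(I - K) ≠ {0} and then range(I - K) = ker((I - K)^*)^⊥, with dim ker(I - K) = dim ker((I - K)^*). Since det(I - K) ≠ 0, 1 is not an eigenvalue of K and ker(I - K) = {0}, so we are in the first case: for every y there is a unique x = (I - K)^(-1) y. Explicitly, by the Sherman–Morrison formula, (I - u v^T)^(-1) = I + u v^T/(1 - v·u), i.e. (I - K)^(-1) = I + K/(12).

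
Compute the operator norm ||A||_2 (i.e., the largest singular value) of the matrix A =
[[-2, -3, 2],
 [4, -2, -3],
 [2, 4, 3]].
||A||_2 ≈ 6.1776 (= sqrt(largest eigenvalue of A^T A))

||A||_2 = sigma_max(A) = sqrt(lambda_max(A^T A)). Form the symmetric matrix M = A^T A =
[[24, 6, -10],
 [6, 29, 12],
 [-10, 12, 22]].
Its characteristic polynomial (trace, sum of principal 2x2 minors, determinant of M give the coefficients) is
  p(λ) = det(λ I - M) = λ^3 - 75λ^2 + 1582λ - 6724.
No integer candidate from the rational root theorem (±divisors of 6724) is a root, so the roots are irrational. The cubic discriminant is Δ = 33553076 > 0, so there are three distinct real roots. p(5) = -564 and p(6) = 284 have opposite signs, so a root lies in (5, 6); Newton's method refines it to λ ≈ 5.6494. p(31) = 34 and p(32) = -132 have opposite signs, so a root lies in (31, 32); Newton's method refines it to λ ≈ 31.1872. p(38) = -36 and p(39) = 218 have opposite signs, so a root lies in (38, 39); Newton's method refines it to λ ≈ 38.1633. Check (Vieta): the three roots sum to 75, matching tr M = 75.
So the eigenvalues of A^T A are ≈ 5.6494, 31.1872, 38.1633 (all ≥ 0, as they must be for A^T A). The largest is λ_max ≈ 38.1633, hence ||A||_2 = sqrt(λ_max) ≈ 6.1776.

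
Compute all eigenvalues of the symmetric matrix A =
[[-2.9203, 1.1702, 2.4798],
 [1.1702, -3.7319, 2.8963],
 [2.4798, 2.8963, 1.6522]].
sigma(A) ≈ {-5, -4, 4}

A is real symmetric, so its spectrum consists of real eigenvalues. Expanding the characteristic polynomial of the displayed matrix gives
  det(λ I - A) = p(λ) = λ^3 + (5)λ^2 + (-16)λ + (-80).
Solving p(λ) = 0 yields eigenvalues ≈ -5, -4, 4. (A is shown rounded to 4 decimals, so these recover the underlying integer eigenvalues to within that precision.)
Verification: the trace of A = -5 equals the sum of eigenvalues -5, and det(A) ≈ 79.9990 matches the eigenvalue product 80.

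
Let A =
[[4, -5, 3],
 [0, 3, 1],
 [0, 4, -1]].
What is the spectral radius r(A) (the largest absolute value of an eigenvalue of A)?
r(A) = 4

The eigenvalues of A are the roots of its characteristic polynomial. With M = A (coefficients from the trace, the sum of principal 2x2 minors, and det A):
  p(λ) = det(λ I - M) = λ^3 - 6λ^2 + λ + 28.
By the rational root theorem any rational root is an integer divisor of 28. Testing λ = 4: p(4) = 64 - 96 + 4 + 28 = 0, so λ = 4 is a root. Dividing out (λ - 4) leaves p(λ) = (λ - 4)(λ^2 - 2λ - 7). For λ^2 - 2λ - 7 the discriminant is 32. It is nonnegative but not a perfect square, so the roots are real and irrational: λ = (2 ± sqrt(32))/2 ≈ 3.8284, -1.8284.
Thus the eigenvalues (to 4 decimals) are 3.8284 (modulus 3.8284); -1.8284 (modulus 1.8284); 4 (modulus 4). The spectral radius is the largest modulus: r(A) = 4. (Cross-check: r(A) ≤ ||A||_2 ≈ 8.1372; equality holds whenever A is normal, though it can also hold for some non-normal A.)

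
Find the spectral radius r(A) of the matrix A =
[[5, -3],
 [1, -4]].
r(A) = (1 + sqrt(69))/2 ≈ 4.6533

The eigenvalues of A are the roots of its characteristic polynomial. With M = A (coefficients from the trace and determinant):
  p(λ) = det(λ I - M) = λ^2 - λ - 17.
For λ^2 - λ - 17 the discriminant is 69. It is nonnegative but not a perfect square, so the roots are real and irrational: λ = (1 ± sqrt(69))/2 ≈ 4.6533, -3.6533.
Thus the eigenvalues (to 4 decimals) are 4.6533 (modulus 4.6533); -3.6533 (modulus 3.6533). The spectral radius is the largest modulus: r(A) = (1 + sqrt(69))/2 ≈ 4.6533. (Cross-check: r(A) ≤ ||A||_2 ≈ 6.6713; equality holds whenever A is normal, though it can also hold for some non-normal A.)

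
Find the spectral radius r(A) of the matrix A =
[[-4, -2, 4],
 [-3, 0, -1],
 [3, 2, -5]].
r(A) = (8 + sqrt(80))/2 ≈ 8.4721

The eigenvalues of A are the roots of its characteristic polynomial. With M = A (coefficients from the trace, the sum of principal 2x2 minors, and det A):
  p(λ) = det(λ I - M) = λ^3 + 9λ^2 + 4λ - 4.
By the rational root theorem any rational root is an integer divisor of 4. Testing λ = -1: p(-1) = -1 + 9 - 4 - 4 = 0, so λ = -1 is a root. Dividing out (λ + 1) leaves p(λ) = (λ + 1)(λ^2 + 8λ - 4). For λ^2 + 8λ - 4 the discriminant is 80. It is nonnegative but not a perfect square, so the roots are real and irrational: λ = (-8 ± sqrt(80))/2 ≈ 0.4721, -8.4721.
Thus the eigenvalues (to 4 decimals) are 0.4721 (modulus 0.4721); -8.4721 (modulus 8.4721); -1 (modulus 1). The spectral radius is the largest modulus: r(A) = (8 + sqrt(80))/2 ≈ 8.4721. (Cross-check: r(A) ≤ ||A||_2 ≈ 8.6098; equality holds whenever A is normal, though it can also hold for some non-normal A.)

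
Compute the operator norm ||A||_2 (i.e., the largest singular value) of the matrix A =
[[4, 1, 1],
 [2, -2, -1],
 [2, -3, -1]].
||A||_2 ≈ 5.2059 (= sqrt(largest eigenvalue of A^T A))

||A||_2 = sigma_max(A) = sqrt(lambda_max(A^T A)). Form the symmetric matrix M = A^T A =
[[24, -6, 0],
 [-6, 14, 6],
 [0, 6, 3]].
Its characteristic polynomial (trace, sum of principal 2x2 minors, determinant of M give the coefficients) is
  p(λ) = det(λ I - M) = λ^3 - 41λ^2 + 378λ - 36.
No integer candidate from the rational root theorem (±divisors of 36) is a root, so the roots are irrational. The cubic discriminant is Δ = 24230484 > 0, so there are three distinct real roots. p(0) = -36 and p(1) = 302 have opposite signs, so a root lies in (0, 1); Newton's method refines it to λ ≈ 0.0962. p(13) = 146 and p(14) = -36 have opposite signs, so a root lies in (13, 14); Newton's method refines it to λ ≈ 13.8024. p(27) = -36 and p(28) = 356 have opposite signs, so a root lies in (27, 28); Newton's method refines it to λ ≈ 27.1014. Check (Vieta): the three roots sum to 41, matching tr M = 41.
So the eigenvalues of A^T A are ≈ 0.0962, 13.8024, 27.1014 (all ≥ 0, as they must be for A^T A). The largest is λ_max ≈ 27.1014, hence ||A||_2 = sqrt(λ_max) ≈ 5.2059.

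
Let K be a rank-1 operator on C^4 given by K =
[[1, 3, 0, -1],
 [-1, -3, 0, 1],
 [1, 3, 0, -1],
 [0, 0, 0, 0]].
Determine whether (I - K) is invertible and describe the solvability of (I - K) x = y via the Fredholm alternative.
(I - K) is invertible (det(I - K) = 3 ≠ 0), so for every y in C^4 the equation (I - K) x = y has a unique solution.

K has rank 1, so it is an outer product K = u v^T: every row of K is a multiple of one row vector. Reading off the entries, u = (-1, 1, -1, 0) and v = (-1, -3, 0, 1) (row i of K equals u_i·v^T). A rank-one matrix u v^T satisfies K u = u (v·u) and kills the (3)-dimensional subspace v^⊥, so its characteristic polynomial is lambda^3 (lambda - v·u) with v·u = tr K = -2. Hence the eigenvalues of I - K are 1 (multiplicity 3) and 1 - (-2) = 3, so det(I - K) = 3. (Direct check: I - K =
[[0, -3, 0, 1],
 [1, 4, 0, -1],
 [-1, -3, 1, 1],
 [0, 0, 0, 1]]
has determinant 3.) The finite-dimensional Fredholm alternative says: either (I - K) is invertible, or ker(I - K) ≠ {0} and then range(I - K) = ker((I - K)^*)^⊥, with dim ker(I - K) = dim ker((I - K)^*). Since det(I - K) ≠ 0, 1 is not an eigenvalue of K and ker(I - K) = {0}, so we are in the first case: for every y there is a unique x = (I - K)^(-1) y. Explicitly, by the Sherman–Morrison formula, (I - u v^T)^(-1) = I + u v^T/(1 - v·u), i.e. (I - K)^(-1) = I + K/(3).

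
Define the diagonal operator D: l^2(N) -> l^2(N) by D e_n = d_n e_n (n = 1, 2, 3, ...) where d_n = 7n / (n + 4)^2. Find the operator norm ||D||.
||D|| = 7/16 (attained at n = 4)

For D diagonal, ||D|| = sup_n |d_n|. Treat f(x) = 7x / (x + 4)^2 for real x > 0. By the quotient rule, f'(x) = 7(4 - x)/(x + 4)^3, which is positive for x < 4 and negative for x > 4. So f has a unique maximum at x = 4, and since 4 is a positive integer, the supremum over n ≥ 1 is attained at n = 4: d_4 = 7·4/(4 + 4)^2 = 7·4/64 = 7/16. Hence ||D|| = 7/16.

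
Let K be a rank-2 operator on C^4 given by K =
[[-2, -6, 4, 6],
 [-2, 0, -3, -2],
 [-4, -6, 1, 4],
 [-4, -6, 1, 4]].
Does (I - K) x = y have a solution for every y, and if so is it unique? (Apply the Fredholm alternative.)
(I - K) is invertible (det(I - K) = -14 ≠ 0), so for every y in C^4 the equation (I - K) x = y has a unique solution.

K has rank 2 and factors as K = U V^T = u1 v1^T + u2 v2^T with u1 = (0, 1, 1, 1), v1 = (-2, 0, -3, -2), u2 = (-2, 0, -2, -2), v2 = (1, 3, -2, -3) (multiplying out reproduces the displayed K). The nonzero eigenvalues of U V^T coincide with those of the 2 x 2 matrix G = V^T U = [[v1·u1, v1·u2], [v2·u1, v2·u2]] = [[-5, 14], [-2, 8]], and by the Sylvester determinant identity det(I_4 - U V^T) = det(I_2 - V^T U) = det([[6, -14], [2, -7]]) = (6)(-7) - (-14)(2) = -14. (Direct check: I - K =
[[3, 6, -4, -6],
 [2, 1, 3, 2],
 [4, 6, 0, -4],
 [4, 6, -1, -3]]
has determinant -14.) The finite-dimensional Fredholm alternative says: either (I - K) is invertible, or ker(I - K) ≠ {0} and then range(I - K) = ker((I - K)^*)^⊥, with dim ker(I - K) = dim ker((I - K)^*). Since det(I - K) ≠ 0, 1 is not an eigenvalue of K and ker(I - K) = {0}, so we are in the first case: for every y there is a unique x = (I - K)^(-1) y. (Explicitly, by the Woodbury identity, (I - U V^T)^(-1) = I + U (I_2 - G)^(-1) V^T.)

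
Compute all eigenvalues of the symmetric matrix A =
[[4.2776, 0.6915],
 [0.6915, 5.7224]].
sigma(A) ≈ {4, 6}

A is real symmetric, so its spectrum consists of real eigenvalues. Expanding the characteristic polynomial of the displayed matrix gives
  det(λ I - A) = p(λ) = λ^2 + (-10)λ + (24).
Solving p(λ) = 0 yields eigenvalues ≈ 4, 6. (A is shown rounded to 4 decimals, so these recover the underlying integer eigenvalues to within that precision.)
Verification: the trace of A = 10 equals the sum of eigenvalues 10, and det(A) ≈ 24.0000 matches the eigenvalue product 24.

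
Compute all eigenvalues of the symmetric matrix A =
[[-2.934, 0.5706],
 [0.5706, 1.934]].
sigma(A) ≈ {-3, 2}

A is real symmetric, so its spectrum consists of real eigenvalues. Expanding the characteristic polynomial of the displayed matrix gives
  det(λ I - A) = p(λ) = λ^2 + (1)λ + (-6).
Solving p(λ) = 0 yields eigenvalues ≈ -3, 2. (A is shown rounded to 4 decimals, so these recover the underlying integer eigenvalues to within that precision.)
Verification: the trace of A = -1 equals the sum of eigenvalues -1, and det(A) ≈ -5.9999 matches the eigenvalue product -6.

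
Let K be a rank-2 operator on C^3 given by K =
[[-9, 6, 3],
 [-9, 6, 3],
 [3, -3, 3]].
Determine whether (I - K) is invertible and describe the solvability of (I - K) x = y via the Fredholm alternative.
(I - K) is invertible (det(I - K) = -8 ≠ 0), so for every y in C^3 the equation (I - K) x = y has a unique solution.

K has rank 2 and factors as K = U V^T = u1 v1^T + u2 v2^T with u1 = (2, 2, -1), v1 = (-3, 3, -3), u2 = (-3, -3, 0), v2 = (1, 0, -3) (multiplying out reproduces the displayed K). The nonzero eigenvalues of U V^T coincide with those of the 2 x 2 matrix G = V^T U = [[v1·u1, v1·u2], [v2·u1, v2·u2]] = [[3, 0], [5, -3]], and by the Sylvester determinant identity det(I_3 - U V^T) = det(I_2 - V^T U) = det([[-2, 0], [-5, 4]]) = (-2)(4) - (0)(-5) = -8. (Direct check: I - K =
[[10, -6, -3],
 [9, -5, -3],
 [-3, 3, -2]]
has determinant -8.) The finite-dimensional Fredholm alternative says: either (I - K) is invertible, or ker(I - K) ≠ {0} and then range(I - K) = ker((I - K)^*)^⊥, with dim ker(I - K) = dim ker((I - K)^*). Since det(I - K) ≠ 0, 1 is not an eigenvalue of K and ker(I - K) = {0}, so we are in the first case: for every y there is a unique x = (I - K)^(-1) y. (Explicitly, by the Woodbury identity, (I - U V^T)^(-1) = I + U (I_2 - G)^(-1) V^T.)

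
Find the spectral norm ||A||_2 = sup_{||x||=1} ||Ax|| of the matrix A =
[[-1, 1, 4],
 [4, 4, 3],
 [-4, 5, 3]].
||A||_2 ≈ 8.3876 (= sqrt(largest eigenvalue of A^T A))

||A||_2 = sigma_max(A) = sqrt(lambda_max(A^T A)). Form the symmetric matrix M = A^T A =
[[33, -5, -4],
 [-5, 42, 31],
 [-4, 31, 34]].
Its characteristic polynomial (trace, sum of principal 2x2 minors, determinant of M give the coefficients) is
  p(λ) = det(λ I - M) = λ^3 - 109λ^2 + 2934λ - 15129.
No integer candidate from the rational root theorem (±divisors of 15129) is a root, so the roots are irrational. The cubic discriminant is Δ = 3788506881 > 0, so there are three distinct real roots. p(6) = -1233 and p(7) = 411 have opposite signs, so a root lies in (6, 7); Newton's method refines it to λ ≈ 6.7395. p(31) = 867 and p(32) = -89 have opposite signs, so a root lies in (31, 32); Newton's method refines it to λ ≈ 31.9081. p(70) = -849 and p(71) = 1627 have opposite signs, so a root lies in (70, 71); Newton's method refines it to λ ≈ 70.3523. Check (Vieta): the three roots sum to 109, matching tr M = 109.
So the eigenvalues of A^T A are ≈ 6.7395, 31.9081, 70.3523 (all ≥ 0, as they must be for A^T A). The largest is λ_max ≈ 70.3523, hence ||A||_2 = sqrt(λ_max) ≈ 8.3876.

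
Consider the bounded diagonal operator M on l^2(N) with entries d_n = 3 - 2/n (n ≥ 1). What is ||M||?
||M|| = 3

For a diagonal operator on l^2 with entries d_n, ||M|| = sup_n |d_n|. Here d_1 = 1, d_2 = 2, ..., and d_n = 3 - 2/n increases monotonically toward 3. All terms lie in [1, 3), so |d_n| = d_n and the supremum is the limit 3, which is not attained by any individual d_n. Hence ||M|| = 3.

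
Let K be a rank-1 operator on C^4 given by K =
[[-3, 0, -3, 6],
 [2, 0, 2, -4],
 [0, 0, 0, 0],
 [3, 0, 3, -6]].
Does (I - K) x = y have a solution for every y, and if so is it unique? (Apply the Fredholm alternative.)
(I - K) is invertible (det(I - K) = 10 ≠ 0), so for every y in C^4 the equation (I - K) x = y has a unique solution.

K has rank 1, so it is an outer product K = u v^T: every row of K is a multiple of one row vector. Reading off the entries, u = (3, -2, 0, -3) and v = (-1, 0, -1, 2) (row i of K equals u_i·v^T). A rank-one matrix u v^T satisfies K u = u (v·u) and kills the (3)-dimensional subspace v^⊥, so its characteristic polynomial is lambda^3 (lambda - v·u) with v·u = tr K = -9. Hence the eigenvalues of I - K are 1 (multiplicity 3) and 1 - (-9) = 10, so det(I - K) = 10. (Direct check: I - K =
[[4, 0, 3, -6],
 [-2, 1, -2, 4],
 [0, 0, 1, 0],
 [-3, 0, -3, 7]]
has determinant 10.) The finite-dimensional Fredholm alternative says: either (I - K) is invertible, or ker(I - K) ≠ {0} and then range(I - K) = ker((I - K)^*)^⊥, with dim ker(I - K) = dim ker((I - K)^*). Since det(I - K) ≠ 0, 1 is not an eigenvalue of K and ker(I - K) = {0}, so we are in the first case: for every y there is a unique x = (I - K)^(-1) y. Explicitly, by the Sherman–Morrison formula, (I - u v^T)^(-1) = I + u v^T/(1 - v·u), i.e. (I - K)^(-1) = I + K/(10).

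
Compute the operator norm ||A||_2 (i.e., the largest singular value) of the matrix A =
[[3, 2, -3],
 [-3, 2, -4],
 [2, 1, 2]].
||A||_2 ≈ 6.0632 (= sqrt(largest eigenvalue of A^T A))

||A||_2 = sigma_max(A) = sqrt(lambda_max(A^T A)). Form the symmetric matrix M = A^T A =
[[22, 2, 7],
 [2, 9, -12],
 [7, -12, 29]].
Its characteristic polynomial (trace, sum of principal 2x2 minors, determinant of M give the coefficients) is
  p(λ) = det(λ I - M) = λ^3 - 60λ^2 + 900λ - 1681.
No integer candidate from the rational root theorem (±divisors of 1681) is a root, so the roots are irrational. The cubic discriminant is Δ = 105252453 > 0, so there are three distinct real roots. p(2) = -113 and p(3) = 506 have opposite signs, so a root lies in (2, 3); Newton's method refines it to λ ≈ 2.1705. p(21) = 20 and p(22) = -273 have opposite signs, so a root lies in (21, 22); Newton's method refines it to λ ≈ 21.0674. p(36) = -385 and p(37) = 132 have opposite signs, so a root lies in (36, 37); Newton's method refines it to λ ≈ 36.7621. Check (Vieta): the three roots sum to 60, matching tr M = 60.
So the eigenvalues of A^T A are ≈ 2.1705, 21.0674, 36.7621 (all ≥ 0, as they must be for A^T A). The largest is λ_max ≈ 36.7621, hence ||A||_2 = sqrt(λ_max) ≈ 6.0632.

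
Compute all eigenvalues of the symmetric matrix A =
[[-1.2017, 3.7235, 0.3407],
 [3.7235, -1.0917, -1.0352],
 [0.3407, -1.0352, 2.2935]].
sigma(A) ≈ {-5, 2, 3}

A is real symmetric, so its spectrum consists of real eigenvalues. Expanding the characteristic polynomial of the displayed matrix gives
  det(λ I - A) = p(λ) = λ^3 + (0)λ^2 + (-19)λ + (30.0013).
Solving p(λ) = 0 yields eigenvalues ≈ -5, 2, 3. (A is shown rounded to 4 decimals, so these recover the underlying integer eigenvalues to within that precision.)
Verification: the trace of A = 0 equals the sum of eigenvalues 0, and det(A) ≈ -30.0013 matches the eigenvalue product -30.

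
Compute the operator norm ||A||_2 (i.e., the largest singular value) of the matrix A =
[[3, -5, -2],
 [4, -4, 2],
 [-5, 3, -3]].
||A||_2 ≈ 9.9756 (= sqrt(largest eigenvalue of A^T A))

||A||_2 = sigma_max(A) = sqrt(lambda_max(A^T A)). Form the symmetric matrix M = A^T A =
[[50, -46, 17],
 [-46, 50, -7],
 [17, -7, 17]].
Its characteristic polynomial (trace, sum of principal 2x2 minors, determinant of M give the coefficients) is
  p(λ) = det(λ I - M) = λ^3 - 117λ^2 + 1746λ - 576.
No integer candidate from the rational root theorem (±divisors of 576) is a root, so the roots are irrational. The cubic discriminant is Δ = 18859221252 > 0, so there are three distinct real roots. p(0) = -576 and p(1) = 1054 have opposite signs, so a root lies in (0, 1); Newton's method refines it to λ ≈ 0.3375. p(17) = 206 and p(18) = -1224 have opposite signs, so a root lies in (17, 18); Newton's method refines it to λ ≈ 17.1498. p(99) = -4140 and p(100) = 4024 have opposite signs, so a root lies in (99, 100); Newton's method refines it to λ ≈ 99.5127. Check (Vieta): the three roots sum to 117, matching tr M = 117.
So the eigenvalues of A^T A are ≈ 0.3375, 17.1498, 99.5127 (all ≥ 0, as they must be for A^T A). The largest is λ_max ≈ 99.5127, hence ||A||_2 = sqrt(λ_max) ≈ 9.9756.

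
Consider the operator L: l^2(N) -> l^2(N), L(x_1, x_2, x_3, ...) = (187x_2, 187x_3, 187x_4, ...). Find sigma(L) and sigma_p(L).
sigma(L) = closed disk {z in C : |z| ≤ 187}; sigma_p(L) = open disk {z in C : |z| < 187}

Note L = 187·V where V is the unit left shift (V x)_k = x_{k+1}; so sigma(L) = 187·sigma(V) and ||L|| = 187||V||. ||L x||^2 = 34969sum_{k≥2} |x_k|^2 ≤ 34969||x||^2, with equality on {x : x_1 = 0}, so ||L|| = 187. For any lambda with |lambda| < 187, set r = lambda/187 (|r| < 1); the vector x = (1, r, r^2, ...) is in l^2 and satisfies L x = 187(r, r^2, ...) = lambda x, so lambda is an eigenvalue. On the boundary |lambda| = 187 the geometric series diverges, so no l^2 eigenvector exists, but these lambda lie in the approximate point spectrum. Hence sigma(L) is the closed disk of radius 187 and sigma_p(L) is the open disk.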